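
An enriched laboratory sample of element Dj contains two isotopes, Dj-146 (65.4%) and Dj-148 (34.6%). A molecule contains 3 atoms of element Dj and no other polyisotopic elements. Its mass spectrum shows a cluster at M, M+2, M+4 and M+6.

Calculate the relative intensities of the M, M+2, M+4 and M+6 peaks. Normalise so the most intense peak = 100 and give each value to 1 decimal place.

Each Dj atom is independently Dj-146 (p = 0.654) or Dj-148 (q = 0.346); the cluster is the binomial expansion (p + q)^3.
P(M) = 0.654^3 = 0.279726
P(M+2) = 3 × 0.654^2 × 0.346^1 = 0.443969
P(M+4) = 3 × 0.654^1 × 0.346^2 = 0.234883
P(M+6) = 0.346^3 = 0.041422
The M+2 peak is largest (0.443969); scaling to 100 gives 63.0 : 100.0 : 52.9 : 9.3.

63.0 : 100.0 : 52.9 : 9.3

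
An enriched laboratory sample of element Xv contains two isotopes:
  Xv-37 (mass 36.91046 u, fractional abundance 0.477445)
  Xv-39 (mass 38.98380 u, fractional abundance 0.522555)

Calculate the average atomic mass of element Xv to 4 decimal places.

Ar = Σ fᵢ·mᵢ = 0.477445 × 36.91046 + 0.522555 × 38.98380
= 17.622715 + 20.371180 = 37.993895 u

37.9939 u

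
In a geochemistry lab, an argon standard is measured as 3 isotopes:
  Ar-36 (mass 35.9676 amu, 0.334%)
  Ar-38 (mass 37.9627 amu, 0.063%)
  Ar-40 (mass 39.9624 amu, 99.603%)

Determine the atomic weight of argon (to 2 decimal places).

39.95 amu

Ar = Σ fᵢ·mᵢ = 0.00334 × 35.9676 + 0.00063 × 37.9627 + 0.99603 × 39.9624
= 0.12013 + 0.02392 + 39.80375 = 39.94780 amu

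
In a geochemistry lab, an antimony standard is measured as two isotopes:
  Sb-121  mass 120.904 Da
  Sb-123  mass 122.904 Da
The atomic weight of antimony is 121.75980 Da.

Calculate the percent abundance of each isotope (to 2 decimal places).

With x = fraction of Sb-121 (so Sb-123 is 1 − x):
120.904·x + 122.904·(1 − x) = 121.75980
(120.904 − 122.904)·x = 121.75980 − 122.904
x = -1.14420 / -2.000 = 0.57210 → 57.21% Sb-121, 42.79% Sb-123.

Sb-121: 57.21%, Sb-123: 42.79%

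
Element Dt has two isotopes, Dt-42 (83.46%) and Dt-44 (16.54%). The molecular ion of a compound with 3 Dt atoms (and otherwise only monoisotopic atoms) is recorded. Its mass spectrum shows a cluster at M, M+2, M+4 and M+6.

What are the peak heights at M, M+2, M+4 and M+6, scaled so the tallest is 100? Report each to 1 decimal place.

100.0 : 59.5 : 11.8 : 0.8

Each Dt atom is independently Dt-42 (p = 0.8346) or Dt-44 (q = 0.1654); the cluster is the binomial expansion (p + q)^3.
P(M) = 0.8346^3 = 0.581347
P(M+2) = 3 × 0.8346^2 × 0.1654^1 = 0.345632
P(M+4) = 3 × 0.8346^1 × 0.1654^2 = 0.068497
P(M+6) = 0.1654^3 = 0.004525
The M peak is largest (0.581347); scaling to 100 gives 100.0 : 59.5 : 11.8 : 0.8.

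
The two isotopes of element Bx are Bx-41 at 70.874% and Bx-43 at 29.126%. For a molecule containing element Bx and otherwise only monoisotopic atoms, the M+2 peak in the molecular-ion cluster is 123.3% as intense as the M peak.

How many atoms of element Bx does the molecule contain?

3

For n independent Bx atoms, I(M+2)/I(M) = n · (abundance Bx-43) / (abundance Bx-41) = n · 0.29126/0.70874.
n = 1.233 × 0.70874/0.29126 = 3.00 ≈ 3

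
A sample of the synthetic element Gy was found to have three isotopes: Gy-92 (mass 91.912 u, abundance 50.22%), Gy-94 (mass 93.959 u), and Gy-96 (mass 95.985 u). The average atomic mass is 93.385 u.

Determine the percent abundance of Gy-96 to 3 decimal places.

Let x and y be the fractions of Gy-94 and Gy-96. Then x + y = 1 − 0.5022 = 0.4978 and 93.959x + 95.985y = 93.385 − 0.5022×91.912 = 47.2267936.
Substituting: 93.959x + 95.985(0.4978 − x) = 47.2267936
(93.959 − 95.985)x = -0.5545394  ⇒  x = 0.27371, y = 0.22409
Gy-94: 27.371%, Gy-96: 22.409%.

22.409%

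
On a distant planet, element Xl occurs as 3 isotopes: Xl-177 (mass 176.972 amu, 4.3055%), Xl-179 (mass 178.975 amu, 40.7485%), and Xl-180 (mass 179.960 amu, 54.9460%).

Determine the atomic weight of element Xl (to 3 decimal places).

Weight each isotope mass by its fractional abundance: 0.043055 × 176.972 + 0.407485 × 178.975 + 0.549460 × 179.960
= 7.6195 + 72.9296 + 98.8808 = 179.4299 amu

179.430 amu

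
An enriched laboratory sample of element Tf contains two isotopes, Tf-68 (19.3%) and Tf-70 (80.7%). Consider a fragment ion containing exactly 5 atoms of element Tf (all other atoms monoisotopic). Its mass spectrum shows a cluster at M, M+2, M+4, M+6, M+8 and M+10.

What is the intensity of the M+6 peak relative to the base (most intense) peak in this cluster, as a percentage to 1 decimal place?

(0.193 + 0.807)^5 gives M 0.0003, M+2 0.0056, M+4 0.0468, M+6 0.1958, M+8 0.4093, M+10 0.3423; the largest is M+8.
P(M+8) = C(5,4) × 0.193^1 × 0.807^4 = 5 × 0.1930 × 0.42412526 = 0.409281 (base)
P(M+6) = C(5,3) × 0.193^2 × 0.807^3 = 10 × 0.037249 × 0.52555794 = 0.195765
Relative intensity = 0.195765 / 0.409281 × 100 = 47.8

47.8%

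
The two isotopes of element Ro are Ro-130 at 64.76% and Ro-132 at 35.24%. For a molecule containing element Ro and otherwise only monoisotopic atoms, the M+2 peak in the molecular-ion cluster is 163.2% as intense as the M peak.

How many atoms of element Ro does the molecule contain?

With n Ro atoms, P(M+2)/P(M) = C(n,1)·p^(n−1)q / p^n = n·q/p = n · 0.3524/0.6476.
n = 1.632 × 0.6476/0.3524 = 3.00 ≈ 3

3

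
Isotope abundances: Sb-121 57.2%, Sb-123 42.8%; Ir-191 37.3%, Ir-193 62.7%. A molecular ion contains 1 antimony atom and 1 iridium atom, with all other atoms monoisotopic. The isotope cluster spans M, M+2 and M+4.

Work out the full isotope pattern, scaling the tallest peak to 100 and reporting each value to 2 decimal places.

41.17 : 100.00 : 51.78

Antimony pattern (n=1): 0.5720 : 0.4280
Iridium pattern (n=1): 0.3730 : 0.6270
Convolve the two distributions (both contribute in 2-u steps):
  M: 0.5720×0.3730 = 0.213356
  M+2: 0.5720×0.6270 + 0.4280×0.3730 = 0.518288
  M+4: 0.4280×0.6270 = 0.268356
Scale to base peak (0.518288) = 100: 41.17 : 100.00 : 51.78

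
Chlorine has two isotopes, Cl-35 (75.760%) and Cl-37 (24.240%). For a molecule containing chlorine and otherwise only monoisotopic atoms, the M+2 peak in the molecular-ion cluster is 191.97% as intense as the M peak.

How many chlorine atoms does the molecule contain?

6

For n independent Cl atoms, I(M+2)/I(M) = n · (abundance Cl-37) / (abundance Cl-35) = n · 0.24240/0.75760.
n = 1.9197 × 0.75760/0.24240 = 6.00 ≈ 6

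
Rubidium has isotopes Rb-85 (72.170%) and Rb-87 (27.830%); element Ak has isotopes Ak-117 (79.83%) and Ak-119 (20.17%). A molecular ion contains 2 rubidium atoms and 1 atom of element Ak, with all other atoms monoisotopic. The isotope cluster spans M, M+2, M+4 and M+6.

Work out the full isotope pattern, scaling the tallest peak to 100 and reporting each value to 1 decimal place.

Rubidium pattern (n=2): 0.52085089 : 0.40169822 : 0.07745089
Element Ak pattern (n=1): 0.7983 : 0.2017
Convolve the two distributions (both contribute in 2-u steps):
  M: 0.52085089×0.7983 = 0.415795
  M+2: 0.52085089×0.2017 + 0.40169822×0.7983 = 0.425731
  M+4: 0.40169822×0.2017 + 0.07745089×0.7983 = 0.142852
  M+6: 0.07745089×0.2017 = 0.015622
Scale to base peak (0.425731) = 100: 97.7 : 100.0 : 33.6 : 3.7

97.7 : 100.0 : 33.6 : 3.7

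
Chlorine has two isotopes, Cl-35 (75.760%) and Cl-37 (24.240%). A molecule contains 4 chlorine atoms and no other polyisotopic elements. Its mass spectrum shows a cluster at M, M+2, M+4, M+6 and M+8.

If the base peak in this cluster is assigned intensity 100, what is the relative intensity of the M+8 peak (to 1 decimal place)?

0.8

(0.75760 + 0.24240)^4 gives M 0.3294, M+2 0.4216, M+4 0.2023, M+6 0.0432, M+8 0.0035; the largest is M+2.
P(M+2) = C(4,1) × 0.75760^3 × 0.24240^1 = 4 × 0.4348304 × 0.2424 = 0.421612 (base)
P(M+8) = C(4,4) × 0.75760^0 × 0.24240^4 = 1 × 1.0000 × 0.00345247 = 0.003452
Relative intensity = 0.003452 / 0.421612 × 100 = 0.8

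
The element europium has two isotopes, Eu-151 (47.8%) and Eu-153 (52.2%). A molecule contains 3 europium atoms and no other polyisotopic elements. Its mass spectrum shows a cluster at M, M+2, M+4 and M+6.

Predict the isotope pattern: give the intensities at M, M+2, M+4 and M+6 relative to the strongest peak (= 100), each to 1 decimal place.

28.0 : 91.6 : 100.0 : 36.4

The 3 Eu atoms are independent, so intensities follow the terms of (0.478 + 0.522)^3.
P(M) = 0.478^3 = 0.109215
P(M+2) = 3 × 0.478^2 × 0.522^1 = 0.357806
P(M+4) = 3 × 0.478^1 × 0.522^2 = 0.390742
P(M+6) = 0.522^3 = 0.142237
The M+4 peak is largest (0.390742); scaling to 100 gives 28.0 : 91.6 : 100.0 : 36.4.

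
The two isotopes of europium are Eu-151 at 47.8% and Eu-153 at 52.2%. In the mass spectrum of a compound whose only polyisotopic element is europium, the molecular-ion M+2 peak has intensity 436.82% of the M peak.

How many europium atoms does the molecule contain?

4

With n Eu atoms, P(M+2)/P(M) = C(n,1)·p^(n−1)q / p^n = n·q/p = n · 0.522/0.478.
n = 4.3682 × 0.478/0.522 = 4.00 ≈ 4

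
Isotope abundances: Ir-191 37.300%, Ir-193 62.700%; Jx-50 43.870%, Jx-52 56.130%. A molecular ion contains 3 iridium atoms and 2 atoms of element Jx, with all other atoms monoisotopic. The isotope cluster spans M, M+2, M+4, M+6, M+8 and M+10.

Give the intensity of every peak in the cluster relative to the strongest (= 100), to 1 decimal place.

2.9 : 21.9 : 66.3 : 100.0 : 75.0 : 22.4

Iridium pattern (n=3): 0.05189512 : 0.26170165 : 0.43991135 : 0.24649188
Element Jx pattern (n=2): 0.19245769 : 0.49248462 : 0.31505769
Convolve the two distributions (both contribute in 2-u steps):
  M: 0.05189512×0.19245769 = 0.009988
  M+2: 0.05189512×0.49248462 + 0.26170165×0.19245769 = 0.075924
  M+4: 0.05189512×0.31505769 + 0.26170165×0.49248462 + 0.43991135×0.19245769 = 0.229898
  M+6: 0.26170165×0.31505769 + 0.43991135×0.49248462 + 0.24649188×0.19245769 = 0.346540
  M+8: 0.43991135×0.31505769 + 0.24649188×0.49248462 = 0.259991
  M+10: 0.24649188×0.31505769 = 0.077659
Scale to base peak (0.346540) = 100: 2.9 : 21.9 : 66.3 : 100.0 : 75.0 : 22.4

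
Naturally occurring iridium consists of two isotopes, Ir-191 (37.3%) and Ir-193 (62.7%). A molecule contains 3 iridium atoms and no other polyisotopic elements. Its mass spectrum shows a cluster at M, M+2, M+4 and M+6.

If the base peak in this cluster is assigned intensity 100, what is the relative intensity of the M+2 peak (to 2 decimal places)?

59.49

(0.373 + 0.627)^3 gives M 0.0519, M+2 0.2617, M+4 0.4399, M+6 0.2465; the largest is M+4.
P(M+4) = C(3,2) × 0.373^1 × 0.627^2 = 3 × 0.3730 × 0.393129 = 0.439911 (base)
P(M+2) = C(3,1) × 0.373^2 × 0.627^1 = 3 × 0.139129 × 0.6270 = 0.261702
Relative intensity = 0.261702 / 0.439911 × 100 = 59.49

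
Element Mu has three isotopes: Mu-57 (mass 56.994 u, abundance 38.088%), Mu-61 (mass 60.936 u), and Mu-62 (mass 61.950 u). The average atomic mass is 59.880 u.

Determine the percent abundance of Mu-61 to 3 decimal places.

17.984%

Let x and y be the fractions of Mu-61 and Mu-62. Then x + y = 1 − 0.38088 = 0.61912 and 60.936x + 61.950y = 59.880 − 0.38088×56.994 = 38.17212528.
Substituting: 60.936x + 61.950(0.61912 − x) = 38.17212528
(60.936 − 61.950)x = -0.18235872  ⇒  x = 0.17984, y = 0.43928
Mu-61: 17.984%, Mu-62: 43.928%.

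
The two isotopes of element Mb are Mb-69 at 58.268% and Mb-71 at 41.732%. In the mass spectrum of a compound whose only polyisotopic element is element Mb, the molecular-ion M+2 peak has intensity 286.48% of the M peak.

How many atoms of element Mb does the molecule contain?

With n Mb atoms, P(M+2)/P(M) = C(n,1)·p^(n−1)q / p^n = n·q/p = n · 0.41732/0.58268.
n = 2.8648 × 0.58268/0.41732 = 4.00 ≈ 4

4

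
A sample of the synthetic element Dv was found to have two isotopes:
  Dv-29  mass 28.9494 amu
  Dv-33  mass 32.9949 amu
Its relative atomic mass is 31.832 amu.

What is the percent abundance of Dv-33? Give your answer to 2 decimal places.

71.25%

Writing the weighted mean with unknown fraction x of Dv-29:
28.9494·x + 32.9949·(1 − x) = 31.832
(28.9494 − 32.9949)·x = 31.832 − 32.9949
x = -1.1629 / -4.0455 = 0.28746 → 28.75% Dv-29, 71.25% Dv-33.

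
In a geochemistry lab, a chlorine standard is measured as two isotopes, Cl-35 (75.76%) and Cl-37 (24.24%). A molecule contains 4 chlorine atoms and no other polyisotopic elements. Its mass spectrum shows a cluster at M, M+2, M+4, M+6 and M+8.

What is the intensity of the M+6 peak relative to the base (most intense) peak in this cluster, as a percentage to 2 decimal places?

10.24%

(0.7576 + 0.2424)^4 gives M 0.3294, M+2 0.4216, M+4 0.2023, M+6 0.0432, M+8 0.0035; the largest is M+2.
P(M+2) = C(4,1) × 0.7576^3 × 0.2424^1 = 4 × 0.4348304 × 0.2424 = 0.421612 (base)
P(M+6) = C(4,3) × 0.7576^1 × 0.2424^3 = 4 × 0.7576 × 0.01424288 = 0.043162
Relative intensity = 0.043162 / 0.421612 × 100 = 10.24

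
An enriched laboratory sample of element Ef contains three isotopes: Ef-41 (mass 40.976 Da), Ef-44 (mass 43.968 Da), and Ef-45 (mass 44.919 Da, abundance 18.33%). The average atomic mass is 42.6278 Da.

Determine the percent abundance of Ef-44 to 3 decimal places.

Let x and y be the fractions of Ef-41 and Ef-44. Then x + y = 1 − 0.1833 = 0.8167 and 40.976x + 43.968y = 42.6278 − 0.1833×44.919 = 34.3941473.
Substituting: 40.976x + 43.968(0.8167 − x) = 34.3941473
(40.976 − 43.968)x = -1.5145183  ⇒  x = 0.50619, y = 0.31051
Ef-41: 50.619%, Ef-44: 31.051%.

31.051%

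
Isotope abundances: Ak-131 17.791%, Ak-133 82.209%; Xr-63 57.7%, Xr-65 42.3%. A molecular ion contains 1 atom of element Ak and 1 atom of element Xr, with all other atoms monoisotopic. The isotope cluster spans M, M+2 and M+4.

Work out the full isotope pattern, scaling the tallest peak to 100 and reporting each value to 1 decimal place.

Element Ak pattern (n=1): 0.17791 : 0.82209
Element Xr pattern (n=1): 0.5770 : 0.4230
Convolve the two distributions (both contribute in 2-u steps):
  M: 0.17791×0.5770 = 0.102654
  M+2: 0.17791×0.4230 + 0.82209×0.5770 = 0.549602
  M+4: 0.82209×0.4230 = 0.347744
Scale to base peak (0.549602) = 100: 18.7 : 100.0 : 63.3

18.7 : 100.0 : 63.3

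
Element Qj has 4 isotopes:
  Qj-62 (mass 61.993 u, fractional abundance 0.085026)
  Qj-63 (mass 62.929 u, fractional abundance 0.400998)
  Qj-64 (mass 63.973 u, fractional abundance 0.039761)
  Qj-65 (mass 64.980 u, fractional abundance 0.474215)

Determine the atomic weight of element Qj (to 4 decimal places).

The abundance-weighted mean is 0.085026 × 61.993 + 0.400998 × 62.929 + 0.039761 × 63.973 + 0.474215 × 64.980
= 5.27102 + 25.23440 + 2.54363 + 30.81449 = 63.86354 u

63.8635 u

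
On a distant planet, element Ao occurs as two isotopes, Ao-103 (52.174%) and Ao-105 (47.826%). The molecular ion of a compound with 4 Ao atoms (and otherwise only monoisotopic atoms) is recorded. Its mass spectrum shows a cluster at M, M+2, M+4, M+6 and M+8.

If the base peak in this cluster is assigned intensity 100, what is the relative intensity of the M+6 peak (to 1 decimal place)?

Binomial terms of (0.52174 + 0.47826)^4: M 0.0741, M+2 0.2717, M+4 0.3736, M+6 0.2283, M+8 0.0523 → M+4 is the base peak.
P(M+4) = C(4,2) × 0.52174^2 × 0.47826^2 = 6 × 0.27221263 × 0.22873263 = 0.373583 (base)
P(M+6) = C(4,3) × 0.52174^1 × 0.47826^3 = 4 × 0.52174 × 0.10939367 = 0.228300
Relative intensity = 0.228300 / 0.373583 × 100 = 61.1

61.1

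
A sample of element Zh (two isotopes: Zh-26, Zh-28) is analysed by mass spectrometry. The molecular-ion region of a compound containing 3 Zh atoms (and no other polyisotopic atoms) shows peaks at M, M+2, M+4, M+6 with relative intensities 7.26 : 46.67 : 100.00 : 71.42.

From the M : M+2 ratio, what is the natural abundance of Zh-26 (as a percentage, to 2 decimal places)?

Let p = fractional abundance of Zh-26. I(M+2)/I(M) = [C(3,1)·p^2·(1−p)] / p^3 = 3·(1−p)/p = 46.67/7.26 = 6.4284
(1−p)/p = 6.4284/3 = 2.1428  ⇒  p = 1/(1 + 2.1428) = 0.3182
Zh-26: 31.82%, Zh-28: 68.18%.

31.82%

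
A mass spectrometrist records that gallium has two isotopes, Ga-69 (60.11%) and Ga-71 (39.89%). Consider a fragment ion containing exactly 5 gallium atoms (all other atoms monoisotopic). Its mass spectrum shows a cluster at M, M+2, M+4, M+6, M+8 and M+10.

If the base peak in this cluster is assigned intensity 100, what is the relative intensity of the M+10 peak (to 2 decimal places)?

Term probabilities: M 0.0785, M+2 0.2604, M+4 0.3456, M+6 0.2293, M+8 0.0761, M+10 0.0101. Base peak = M+4.
P(M+4) = C(5,2) × 0.6011^3 × 0.3989^2 = 10 × 0.21719018 × 0.15912121 = 0.345596 (base)
P(M+10) = C(5,5) × 0.6011^0 × 0.3989^5 = 1 × 1.0000 × 0.01009997 = 0.010100
Relative intensity = 0.010100 / 0.345596 × 100 = 2.92

2.92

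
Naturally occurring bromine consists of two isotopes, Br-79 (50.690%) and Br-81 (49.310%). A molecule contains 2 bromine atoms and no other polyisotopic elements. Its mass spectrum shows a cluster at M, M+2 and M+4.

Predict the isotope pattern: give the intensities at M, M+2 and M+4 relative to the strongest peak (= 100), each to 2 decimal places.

51.40 : 100.00 : 48.64

The 2 Br atoms are independent, so intensities follow the terms of (0.50690 + 0.49310)^2.
P(M) = 0.50690^2 = 0.256948
P(M+2) = 2 × 0.50690^1 × 0.49310^1 = 0.499905
P(M+4) = 0.49310^2 = 0.243148
The M+2 peak is largest (0.499905); scaling to 100 gives 51.40 : 100.00 : 48.64.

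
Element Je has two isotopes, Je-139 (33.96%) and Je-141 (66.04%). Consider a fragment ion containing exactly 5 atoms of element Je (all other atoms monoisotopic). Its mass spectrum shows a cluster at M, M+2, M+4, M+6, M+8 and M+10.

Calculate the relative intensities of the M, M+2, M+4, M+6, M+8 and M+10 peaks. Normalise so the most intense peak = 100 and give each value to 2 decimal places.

The 5 Je atoms are independent, so intensities follow the terms of (0.3396 + 0.6604)^5.
P(M) = 0.3396^5 = 0.004517
P(M+2) = 5 × 0.3396^4 × 0.6604^1 = 0.043919
P(M+4) = 10 × 0.3396^3 × 0.6604^2 = 0.170812
P(M+6) = 10 × 0.3396^2 × 0.6604^3 = 0.332167
P(M+8) = 5 × 0.3396^1 × 0.6604^4 = 0.322973
P(M+10) = 0.6604^5 = 0.125613
The M+6 peak is largest (0.332167); scaling to 100 gives 1.36 : 13.22 : 51.42 : 100.00 : 97.23 : 37.82.

1.36 : 13.22 : 51.42 : 100.00 : 97.23 : 37.82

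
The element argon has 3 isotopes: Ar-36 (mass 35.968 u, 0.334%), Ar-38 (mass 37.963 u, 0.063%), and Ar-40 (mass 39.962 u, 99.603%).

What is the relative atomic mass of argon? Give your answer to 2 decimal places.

The abundance-weighted mean is 0.00334 × 35.968 + 0.00063 × 37.963 + 0.99603 × 39.962
= 0.1201 + 0.0239 + 39.8034 = 39.9474 u

39.95 u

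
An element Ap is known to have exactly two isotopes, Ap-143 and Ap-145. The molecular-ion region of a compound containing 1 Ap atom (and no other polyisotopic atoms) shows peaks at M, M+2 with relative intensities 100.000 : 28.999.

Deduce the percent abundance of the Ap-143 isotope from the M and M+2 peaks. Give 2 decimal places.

Write p for the Ap-143 fraction. I(M+2)/I(M) = [C(1,1)·p^0·(1−p)] / p^1 = 1·(1−p)/p = 28.999/100.000 = 0.2900
(1−p)/p = 0.2900/1 = 0.2900  ⇒  p = 1/(1 + 0.2900) = 0.7752
Ap-143: 77.52%, Ap-145: 22.48%.

77.52%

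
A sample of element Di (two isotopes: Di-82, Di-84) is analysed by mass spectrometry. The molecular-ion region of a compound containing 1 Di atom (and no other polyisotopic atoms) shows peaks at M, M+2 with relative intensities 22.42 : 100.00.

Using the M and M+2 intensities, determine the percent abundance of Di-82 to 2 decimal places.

Let p = fractional abundance of Di-82. I(M+2)/I(M) = [C(1,1)·p^0·(1−p)] / p^1 = 1·(1−p)/p = 100.00/22.42 = 4.4603
(1−p)/p = 4.4603/1 = 4.4603  ⇒  p = 1/(1 + 4.4603) = 0.1831
Di-82: 18.31%, Di-84: 81.69%.

18.31%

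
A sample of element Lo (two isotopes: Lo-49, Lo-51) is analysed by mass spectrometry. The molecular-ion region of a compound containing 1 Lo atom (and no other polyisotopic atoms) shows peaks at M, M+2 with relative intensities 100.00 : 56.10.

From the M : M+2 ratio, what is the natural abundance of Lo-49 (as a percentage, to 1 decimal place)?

64.1%

If p is the fraction of Lo that is Lo-49, then I(M+2)/I(M) = [C(1,1)·p^0·(1−p)] / p^1 = 1·(1−p)/p = 56.10/100.00 = 0.5610
(1−p)/p = 0.5610/1 = 0.5610  ⇒  p = 1/(1 + 0.5610) = 0.6406
Lo-49: 64.1%, Lo-51: 35.9%.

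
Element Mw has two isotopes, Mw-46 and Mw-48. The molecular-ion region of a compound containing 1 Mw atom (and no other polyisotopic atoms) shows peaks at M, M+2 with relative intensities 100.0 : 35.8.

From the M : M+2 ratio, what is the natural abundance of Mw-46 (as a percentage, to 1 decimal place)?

73.6%

Write p for the Mw-46 fraction. I(M+2)/I(M) = [C(1,1)·p^0·(1−p)] / p^1 = 1·(1−p)/p = 35.8/100.0 = 0.3580
(1−p)/p = 0.3580/1 = 0.3580  ⇒  p = 1/(1 + 0.3580) = 0.7364
Mw-46: 73.6%, Mw-48: 26.4%.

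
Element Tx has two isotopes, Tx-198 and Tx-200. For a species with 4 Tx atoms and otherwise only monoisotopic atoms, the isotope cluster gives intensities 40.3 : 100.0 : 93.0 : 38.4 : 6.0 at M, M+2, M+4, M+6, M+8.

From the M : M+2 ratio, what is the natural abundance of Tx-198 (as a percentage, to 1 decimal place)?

Write p for the Tx-198 fraction. I(M+2)/I(M) = [C(4,1)·p^3·(1−p)] / p^4 = 4·(1−p)/p = 100.0/40.3 = 2.4814
(1−p)/p = 2.4814/4 = 0.6203  ⇒  p = 1/(1 + 0.6203) = 0.6172
Tx-198: 61.7%, Tx-200: 38.3%.

61.7%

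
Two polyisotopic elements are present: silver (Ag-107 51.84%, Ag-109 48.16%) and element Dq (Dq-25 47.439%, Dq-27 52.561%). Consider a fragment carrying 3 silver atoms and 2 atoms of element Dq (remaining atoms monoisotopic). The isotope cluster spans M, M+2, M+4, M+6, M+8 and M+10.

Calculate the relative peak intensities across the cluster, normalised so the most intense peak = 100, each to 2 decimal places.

Silver pattern (n=3): 0.13931407 : 0.38827347 : 0.36071085 : 0.11170161
Element Dq pattern (n=2): 0.22504587 : 0.49868826 : 0.27626587
Convolve the two distributions (both contribute in 2-u steps):
  M: 0.13931407×0.22504587 = 0.031352
  M+2: 0.13931407×0.49868826 + 0.38827347×0.22504587 = 0.156854
  M+4: 0.13931407×0.27626587 + 0.38827347×0.49868826 + 0.36071085×0.22504587 = 0.313292
  M+6: 0.38827347×0.27626587 + 0.36071085×0.49868826 + 0.11170161×0.22504587 = 0.312287
  M+8: 0.36071085×0.27626587 + 0.11170161×0.49868826 = 0.155356
  M+10: 0.11170161×0.27626587 = 0.030859
Scale to base peak (0.313292) = 100: 10.01 : 50.07 : 100.00 : 99.68 : 49.59 : 9.85

10.01 : 50.07 : 100.00 : 99.68 : 49.59 : 9.85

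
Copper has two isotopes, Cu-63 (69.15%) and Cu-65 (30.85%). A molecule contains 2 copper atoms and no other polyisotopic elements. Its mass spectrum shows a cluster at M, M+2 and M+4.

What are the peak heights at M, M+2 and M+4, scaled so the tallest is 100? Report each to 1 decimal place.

100.0 : 89.2 : 19.9

The 2 Cu atoms are independent, so intensities follow the terms of (0.6915 + 0.3085)^2.
P(M) = 0.6915^2 = 0.478172
P(M+2) = 2 × 0.6915^1 × 0.3085^1 = 0.426656
P(M+4) = 0.3085^2 = 0.095172
The M peak is largest (0.478172); scaling to 100 gives 100.0 : 89.2 : 19.9.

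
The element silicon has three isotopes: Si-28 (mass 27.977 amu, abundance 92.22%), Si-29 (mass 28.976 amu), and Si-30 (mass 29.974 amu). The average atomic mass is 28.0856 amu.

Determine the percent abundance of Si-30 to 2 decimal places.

3.09%

The remaining 7.78% is split between Si-29 (fraction x) and Si-30 (fraction 0.0778 − x).
Substituting: 28.976x + 29.974(0.0778 − x) = 2.2852106
(28.976 − 29.974)x = -0.0467666  ⇒  x = 0.04686, y = 0.03094
Si-29: 4.69%, Si-30: 3.09%.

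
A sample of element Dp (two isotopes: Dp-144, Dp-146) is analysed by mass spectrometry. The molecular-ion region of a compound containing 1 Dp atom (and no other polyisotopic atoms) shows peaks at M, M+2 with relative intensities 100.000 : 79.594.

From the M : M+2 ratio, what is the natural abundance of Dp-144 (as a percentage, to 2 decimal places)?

Write p for the Dp-144 fraction. I(M+2)/I(M) = [C(1,1)·p^0·(1−p)] / p^1 = 1·(1−p)/p = 79.594/100.000 = 0.7959
(1−p)/p = 0.7959/1 = 0.7959  ⇒  p = 1/(1 + 0.7959) = 0.5568
Dp-144: 55.68%, Dp-146: 44.32%.

55.68%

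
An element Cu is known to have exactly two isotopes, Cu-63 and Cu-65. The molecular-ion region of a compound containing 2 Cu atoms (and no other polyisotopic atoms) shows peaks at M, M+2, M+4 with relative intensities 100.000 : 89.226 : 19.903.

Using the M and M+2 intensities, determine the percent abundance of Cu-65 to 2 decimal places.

If p is the fraction of Cu that is Cu-63, then I(M+2)/I(M) = [C(2,1)·p^1·(1−p)] / p^2 = 2·(1−p)/p = 89.226/100.000 = 0.8923
(1−p)/p = 0.8923/2 = 0.4461  ⇒  p = 1/(1 + 0.4461) = 0.6915
Cu-63: 69.15%, Cu-65: 30.85%.

30.85%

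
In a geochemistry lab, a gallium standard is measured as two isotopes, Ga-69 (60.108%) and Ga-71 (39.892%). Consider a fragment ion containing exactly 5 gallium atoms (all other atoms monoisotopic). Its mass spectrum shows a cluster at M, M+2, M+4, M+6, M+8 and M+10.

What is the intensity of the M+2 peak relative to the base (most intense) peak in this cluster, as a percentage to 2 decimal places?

Term probabilities: M 0.0785, M+2 0.2604, M+4 0.3456, M+6 0.2294, M+8 0.0761, M+10 0.0101. Base peak = M+4.
P(M+4) = C(5,2) × 0.60108^3 × 0.39892^2 = 10 × 0.2171685 × 0.15913717 = 0.345596 (base)
P(M+2) = C(5,1) × 0.60108^4 × 0.39892^1 = 5 × 0.13053564 × 0.39892 = 0.260366
Relative intensity = 0.260366 / 0.345596 × 100 = 75.34

75.34%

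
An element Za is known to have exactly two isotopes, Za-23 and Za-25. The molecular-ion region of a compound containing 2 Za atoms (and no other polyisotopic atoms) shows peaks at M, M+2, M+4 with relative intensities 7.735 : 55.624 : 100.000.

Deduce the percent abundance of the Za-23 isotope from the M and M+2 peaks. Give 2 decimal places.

21.76%

Write p for the Za-23 fraction. I(M+2)/I(M) = [C(2,1)·p^1·(1−p)] / p^2 = 2·(1−p)/p = 55.624/7.735 = 7.1912
(1−p)/p = 7.1912/2 = 3.5956  ⇒  p = 1/(1 + 3.5956) = 0.2176
Za-23: 21.76%, Za-25: 78.24%.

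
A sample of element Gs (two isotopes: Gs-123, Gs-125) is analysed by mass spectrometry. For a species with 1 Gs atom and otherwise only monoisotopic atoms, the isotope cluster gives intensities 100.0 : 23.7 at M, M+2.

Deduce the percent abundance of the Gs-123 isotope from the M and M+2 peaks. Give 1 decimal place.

Let p = fractional abundance of Gs-123. I(M+2)/I(M) = [C(1,1)·p^0·(1−p)] / p^1 = 1·(1−p)/p = 23.7/100.0 = 0.2370
(1−p)/p = 0.2370/1 = 0.2370  ⇒  p = 1/(1 + 0.2370) = 0.8084
Gs-123: 80.8%, Gs-125: 19.2%.

80.8%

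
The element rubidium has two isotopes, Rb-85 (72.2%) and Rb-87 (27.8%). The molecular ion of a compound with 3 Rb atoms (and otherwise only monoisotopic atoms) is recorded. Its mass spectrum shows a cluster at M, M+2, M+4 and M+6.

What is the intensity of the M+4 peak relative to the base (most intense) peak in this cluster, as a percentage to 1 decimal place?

Binomial terms of (0.722 + 0.278)^3: M 0.3764, M+2 0.4348, M+4 0.1674, M+6 0.0215 → M+2 is the base peak.
P(M+2) = C(3,1) × 0.722^2 × 0.278^1 = 3 × 0.521284 × 0.2780 = 0.434751 (base)
P(M+4) = C(3,2) × 0.722^1 × 0.278^2 = 3 × 0.7220 × 0.077284 = 0.167397
Relative intensity = 0.167397 / 0.434751 × 100 = 38.5

38.5%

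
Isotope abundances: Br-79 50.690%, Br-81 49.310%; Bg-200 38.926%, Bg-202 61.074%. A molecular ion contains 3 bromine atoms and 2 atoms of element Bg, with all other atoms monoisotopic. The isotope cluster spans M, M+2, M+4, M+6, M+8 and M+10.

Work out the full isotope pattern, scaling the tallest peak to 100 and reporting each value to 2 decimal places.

Bromine pattern (n=3): 0.13024674 : 0.3801026 : 0.36975457 : 0.11989609
Element Bg pattern (n=2): 0.15152335 : 0.4754733 : 0.37300335
Convolve the two distributions (both contribute in 2-u steps):
  M: 0.13024674×0.15152335 = 0.019735
  M+2: 0.13024674×0.4754733 + 0.3801026×0.15152335 = 0.119523
  M+4: 0.13024674×0.37300335 + 0.3801026×0.4754733 + 0.36975457×0.15152335 = 0.285338
  M+6: 0.3801026×0.37300335 + 0.36975457×0.4754733 + 0.11989609×0.15152335 = 0.335755
  M+8: 0.36975457×0.37300335 + 0.11989609×0.4754733 = 0.194927
  M+10: 0.11989609×0.37300335 = 0.044722
Scale to base peak (0.335755) = 100: 5.88 : 35.60 : 84.98 : 100.00 : 58.06 : 13.32

5.88 : 35.60 : 84.98 : 100.00 : 58.06 : 13.32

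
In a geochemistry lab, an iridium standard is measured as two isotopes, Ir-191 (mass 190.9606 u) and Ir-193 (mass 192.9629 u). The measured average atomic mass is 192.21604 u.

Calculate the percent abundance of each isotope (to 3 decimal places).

With x = fraction of Ir-191 (so Ir-193 is 1 − x):
190.9606·x + 192.9629·(1 − x) = 192.21604
(190.9606 − 192.9629)·x = 192.21604 − 192.9629
x = -0.74686 / -2.0023 = 0.37300 → 37.300% Ir-191, 62.700% Ir-193.

Ir-191: 37.300%, Ir-193: 62.700%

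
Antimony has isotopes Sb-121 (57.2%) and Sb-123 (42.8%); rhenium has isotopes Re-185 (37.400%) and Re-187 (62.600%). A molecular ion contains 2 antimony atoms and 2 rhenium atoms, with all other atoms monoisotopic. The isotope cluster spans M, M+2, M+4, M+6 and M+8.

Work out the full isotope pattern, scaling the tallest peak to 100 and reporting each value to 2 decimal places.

11.95 : 57.87 : 100.00 : 72.47 : 18.74

Antimony pattern (n=2): 0.327184 : 0.489632 : 0.183184
Rhenium pattern (n=2): 0.139876 : 0.468248 : 0.391876
Convolve the two distributions (both contribute in 2-u steps):
  M: 0.327184×0.139876 = 0.045765
  M+2: 0.327184×0.468248 + 0.489632×0.139876 = 0.221691
  M+4: 0.327184×0.391876 + 0.489632×0.468248 + 0.183184×0.139876 = 0.383108
  M+6: 0.489632×0.391876 + 0.183184×0.468248 = 0.277651
  M+8: 0.183184×0.391876 = 0.071785
Scale to base peak (0.383108) = 100: 11.95 : 57.87 : 100.00 : 72.47 : 18.74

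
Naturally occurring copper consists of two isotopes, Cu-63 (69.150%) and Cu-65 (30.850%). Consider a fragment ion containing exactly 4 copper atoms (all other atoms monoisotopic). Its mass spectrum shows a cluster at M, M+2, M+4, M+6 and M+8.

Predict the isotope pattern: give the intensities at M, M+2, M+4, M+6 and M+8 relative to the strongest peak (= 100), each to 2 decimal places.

56.04 : 100.00 : 66.92 : 19.90 : 2.22

Expanding (0.69150 + 0.30850)^4:
P(M) = 0.69150^4 = 0.228649
P(M+2) = 4 × 0.69150^3 × 0.30850^1 = 0.408030
P(M+4) = 6 × 0.69150^2 × 0.30850^2 = 0.273052
P(M+6) = 4 × 0.69150^1 × 0.30850^3 = 0.081212
P(M+8) = 0.30850^4 = 0.009058
The M+2 peak is largest (0.408030); scaling to 100 gives 56.04 : 100.00 : 66.92 : 19.90 : 2.22.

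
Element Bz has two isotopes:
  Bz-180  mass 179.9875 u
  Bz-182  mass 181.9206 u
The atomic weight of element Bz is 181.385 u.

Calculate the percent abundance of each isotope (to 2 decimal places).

Bz-180: 27.71%, Bz-182: 72.29%

Writing the weighted mean with unknown fraction x of Bz-180:
179.9875·x + 181.9206·(1 − x) = 181.385
(179.9875 − 181.9206)·x = 181.385 − 181.9206
x = -0.5356 / -1.9331 = 0.27707 → 27.71% Bz-180, 72.29% Bz-182.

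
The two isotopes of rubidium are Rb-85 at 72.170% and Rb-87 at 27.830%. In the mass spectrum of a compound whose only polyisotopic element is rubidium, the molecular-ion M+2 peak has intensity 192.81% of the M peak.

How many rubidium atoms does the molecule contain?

5

For n independent Rb atoms, I(M+2)/I(M) = n · (abundance Rb-87) / (abundance Rb-85) = n · 0.27830/0.72170.
n = 1.9281 × 0.72170/0.27830 = 5.00 ≈ 5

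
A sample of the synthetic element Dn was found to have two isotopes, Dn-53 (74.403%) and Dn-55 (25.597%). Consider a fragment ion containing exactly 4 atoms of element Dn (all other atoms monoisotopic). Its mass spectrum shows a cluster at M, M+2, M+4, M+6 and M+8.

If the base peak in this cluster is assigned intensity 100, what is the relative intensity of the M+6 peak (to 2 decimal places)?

11.84

(0.74403 + 0.25597)^4 gives M 0.3065, M+2 0.4217, M+4 0.2176, M+6 0.0499, M+8 0.0043; the largest is M+2.
P(M+2) = C(4,1) × 0.74403^3 × 0.25597^1 = 4 × 0.4118806 × 0.25597 = 0.421716 (base)
P(M+6) = C(4,3) × 0.74403^1 × 0.25597^3 = 4 × 0.74403 × 0.01677132 = 0.049913
Relative intensity = 0.049913 / 0.421716 × 100 = 11.84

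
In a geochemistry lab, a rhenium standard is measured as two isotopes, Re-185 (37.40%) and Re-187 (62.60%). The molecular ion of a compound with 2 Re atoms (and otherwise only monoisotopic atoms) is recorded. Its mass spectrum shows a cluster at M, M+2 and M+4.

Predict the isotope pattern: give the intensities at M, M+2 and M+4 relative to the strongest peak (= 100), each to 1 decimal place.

29.9 : 100.0 : 83.7

Expanding (0.3740 + 0.6260)^2:
P(M) = 0.3740^2 = 0.139876
P(M+2) = 2 × 0.3740^1 × 0.6260^1 = 0.468248
P(M+4) = 0.6260^2 = 0.391876
The M+2 peak is largest (0.468248); scaling to 100 gives 29.9 : 100.0 : 83.7.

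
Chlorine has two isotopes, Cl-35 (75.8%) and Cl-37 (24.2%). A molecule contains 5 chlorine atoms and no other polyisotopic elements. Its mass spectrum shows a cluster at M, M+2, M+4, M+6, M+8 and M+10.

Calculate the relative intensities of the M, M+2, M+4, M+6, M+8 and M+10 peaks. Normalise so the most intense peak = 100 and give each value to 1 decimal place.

Expanding (0.758 + 0.242)^5:
P(M) = 0.758^5 = 0.250234
P(M+2) = 5 × 0.758^4 × 0.242^1 = 0.399450
P(M+4) = 10 × 0.758^3 × 0.242^2 = 0.255058
P(M+6) = 10 × 0.758^2 × 0.242^3 = 0.081430
P(M+8) = 5 × 0.758^1 × 0.242^4 = 0.012999
P(M+10) = 0.242^5 = 0.000830
The M+2 peak is largest (0.399450); scaling to 100 gives 62.6 : 100.0 : 63.9 : 20.4 : 3.3 : 0.2.

62.6 : 100.0 : 63.9 : 20.4 : 3.3 : 0.2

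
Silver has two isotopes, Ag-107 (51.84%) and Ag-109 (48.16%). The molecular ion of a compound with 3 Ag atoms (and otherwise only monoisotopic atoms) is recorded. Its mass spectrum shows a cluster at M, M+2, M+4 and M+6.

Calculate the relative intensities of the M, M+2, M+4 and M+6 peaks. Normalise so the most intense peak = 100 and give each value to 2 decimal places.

The 3 Ag atoms are independent, so intensities follow the terms of (0.5184 + 0.4816)^3.
P(M) = 0.5184^3 = 0.139314
P(M+2) = 3 × 0.5184^2 × 0.4816^1 = 0.388273
P(M+4) = 3 × 0.5184^1 × 0.4816^2 = 0.360711
P(M+6) = 0.4816^3 = 0.111702
The M+2 peak is largest (0.388273); scaling to 100 gives 35.88 : 100.00 : 92.90 : 28.77.

35.88 : 100.00 : 92.90 : 28.77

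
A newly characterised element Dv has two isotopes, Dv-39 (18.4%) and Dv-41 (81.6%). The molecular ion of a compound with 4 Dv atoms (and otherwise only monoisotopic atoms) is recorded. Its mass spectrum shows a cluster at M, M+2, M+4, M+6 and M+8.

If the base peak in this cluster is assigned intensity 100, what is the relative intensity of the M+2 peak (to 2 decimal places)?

4.59

Binomial terms of (0.184 + 0.816)^4: M 0.0011, M+2 0.0203, M+4 0.1353, M+6 0.3999, M+8 0.4434 → M+8 is the base peak.
P(M+8) = C(4,4) × 0.184^0 × 0.816^4 = 1 × 1.0000 × 0.44336421 = 0.443364 (base)
P(M+2) = C(4,1) × 0.184^3 × 0.816^1 = 4 × 0.0062295 × 0.8160 = 0.020333
Relative intensity = 0.020333 / 0.443364 × 100 = 4.59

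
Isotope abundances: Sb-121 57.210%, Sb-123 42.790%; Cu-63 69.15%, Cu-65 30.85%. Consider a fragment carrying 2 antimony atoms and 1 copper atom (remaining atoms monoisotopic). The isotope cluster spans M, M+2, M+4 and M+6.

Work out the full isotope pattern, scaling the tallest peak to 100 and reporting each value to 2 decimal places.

51.49 : 100.00 : 63.17 : 12.85

Antimony pattern (n=2): 0.32729841 : 0.48960318 : 0.18309841
Copper pattern (n=1): 0.6915 : 0.3085
Convolve the two distributions (both contribute in 2-u steps):
  M: 0.32729841×0.6915 = 0.226327
  M+2: 0.32729841×0.3085 + 0.48960318×0.6915 = 0.439532
  M+4: 0.48960318×0.3085 + 0.18309841×0.6915 = 0.277655
  M+6: 0.18309841×0.3085 = 0.056486
Scale to base peak (0.439532) = 100: 51.49 : 100.00 : 63.17 : 12.85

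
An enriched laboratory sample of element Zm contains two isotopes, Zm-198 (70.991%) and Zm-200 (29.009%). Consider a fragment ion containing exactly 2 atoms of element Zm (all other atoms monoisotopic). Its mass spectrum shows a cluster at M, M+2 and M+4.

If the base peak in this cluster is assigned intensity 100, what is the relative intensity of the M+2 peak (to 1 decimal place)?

Binomial terms of (0.70991 + 0.29009)^2: M 0.5040, M+2 0.4119, M+4 0.0842 → M is the base peak.
P(M) = C(2,0) × 0.70991^2 × 0.29009^0 = 1 × 0.50397221 × 1.0000 = 0.503972 (base)
P(M+2) = C(2,1) × 0.70991^1 × 0.29009^1 = 2 × 0.70991 × 0.29009 = 0.411876
Relative intensity = 0.411876 / 0.503972 × 100 = 81.7

81.7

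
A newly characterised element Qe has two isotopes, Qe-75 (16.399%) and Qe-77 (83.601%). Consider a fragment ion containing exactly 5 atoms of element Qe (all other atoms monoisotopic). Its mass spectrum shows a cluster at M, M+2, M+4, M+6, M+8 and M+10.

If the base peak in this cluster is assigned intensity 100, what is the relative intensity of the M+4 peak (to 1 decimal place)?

Binomial terms of (0.16399 + 0.83601)^5: M 0.0001, M+2 0.0030, M+4 0.0308, M+6 0.1571, M+8 0.4005, M+10 0.4084 → M+10 is the base peak.
P(M+10) = C(5,5) × 0.16399^0 × 0.83601^5 = 1 × 1.0000 × 0.40837332 = 0.408373 (base)
P(M+4) = C(5,2) × 0.16399^3 × 0.83601^2 = 10 × 0.00441014 × 0.69891272 = 0.030823
Relative intensity = 0.030823 / 0.408373 × 100 = 7.5

7.5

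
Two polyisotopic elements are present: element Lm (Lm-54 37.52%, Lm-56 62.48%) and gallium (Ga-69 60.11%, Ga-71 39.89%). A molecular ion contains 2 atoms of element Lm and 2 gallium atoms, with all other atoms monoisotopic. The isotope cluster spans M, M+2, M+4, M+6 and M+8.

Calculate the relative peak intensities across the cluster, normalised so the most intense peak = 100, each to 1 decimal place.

Element Lm pattern (n=2): 0.14077504 : 0.46884992 : 0.39037504
Gallium pattern (n=2): 0.36132121 : 0.47955758 : 0.15912121
Convolve the two distributions (both contribute in 2-u steps):
  M: 0.14077504×0.36132121 = 0.050865
  M+2: 0.14077504×0.47955758 + 0.46884992×0.36132121 = 0.236915
  M+4: 0.14077504×0.15912121 + 0.46884992×0.47955758 + 0.39037504×0.36132121 = 0.388292
  M+6: 0.46884992×0.15912121 + 0.39037504×0.47955758 = 0.261811
  M+8: 0.39037504×0.15912121 = 0.062117
Scale to base peak (0.388292) = 100: 13.1 : 61.0 : 100.0 : 67.4 : 16.0

13.1 : 61.0 : 100.0 : 67.4 : 16.0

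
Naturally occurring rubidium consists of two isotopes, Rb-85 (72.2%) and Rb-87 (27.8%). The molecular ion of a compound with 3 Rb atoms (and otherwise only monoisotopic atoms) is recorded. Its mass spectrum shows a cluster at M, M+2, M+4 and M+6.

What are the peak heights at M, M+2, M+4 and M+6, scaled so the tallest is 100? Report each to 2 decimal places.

86.57 : 100.00 : 38.50 : 4.94

Each Rb atom is independently Rb-85 (p = 0.722) or Rb-87 (q = 0.278); the cluster is the binomial expansion (p + q)^3.
P(M) = 0.722^3 = 0.376367
P(M+2) = 3 × 0.722^2 × 0.278^1 = 0.434751
P(M+4) = 3 × 0.722^1 × 0.278^2 = 0.167397
P(M+6) = 0.278^3 = 0.021485
The M+2 peak is largest (0.434751); scaling to 100 gives 86.57 : 100.00 : 38.50 : 4.94.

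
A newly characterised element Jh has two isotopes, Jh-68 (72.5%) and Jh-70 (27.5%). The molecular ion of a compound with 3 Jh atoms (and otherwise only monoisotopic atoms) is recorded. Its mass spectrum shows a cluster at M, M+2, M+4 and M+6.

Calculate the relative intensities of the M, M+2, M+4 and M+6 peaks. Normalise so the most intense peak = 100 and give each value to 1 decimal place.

Expanding (0.725 + 0.275)^3:
P(M) = 0.725^3 = 0.381078
P(M+2) = 3 × 0.725^2 × 0.275^1 = 0.433641
P(M+4) = 3 × 0.725^1 × 0.275^2 = 0.164484
P(M+6) = 0.275^3 = 0.020797
The M+2 peak is largest (0.433641); scaling to 100 gives 87.9 : 100.0 : 37.9 : 4.8.

87.9 : 100.0 : 37.9 : 4.8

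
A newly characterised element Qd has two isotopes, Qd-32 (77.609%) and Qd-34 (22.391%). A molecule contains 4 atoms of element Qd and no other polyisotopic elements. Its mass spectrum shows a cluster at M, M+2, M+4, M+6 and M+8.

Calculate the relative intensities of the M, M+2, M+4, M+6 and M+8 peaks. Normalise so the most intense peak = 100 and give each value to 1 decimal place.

The 4 Qd atoms are independent, so intensities follow the terms of (0.77609 + 0.22391)^4.
P(M) = 0.77609^4 = 0.362784
P(M+2) = 4 × 0.77609^3 × 0.22391^1 = 0.418668
P(M+4) = 6 × 0.77609^2 × 0.22391^2 = 0.181185
P(M+6) = 4 × 0.77609^1 × 0.22391^3 = 0.034849
P(M+8) = 0.22391^4 = 0.002514
The M+2 peak is largest (0.418668); scaling to 100 gives 86.7 : 100.0 : 43.3 : 8.3 : 0.6.

86.7 : 100.0 : 43.3 : 8.3 : 0.6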